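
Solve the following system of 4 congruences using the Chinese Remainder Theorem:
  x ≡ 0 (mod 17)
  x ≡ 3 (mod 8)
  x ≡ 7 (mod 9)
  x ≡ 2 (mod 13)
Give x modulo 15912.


Product of moduli M = 17 · 8 · 9 · 13 = 15912.
Merge one congruence at a time:
  Start: x ≡ 0 (mod 17).
  Combine with x ≡ 3 (mod 8); new modulus lcm = 136.
    Write x = 0 + 17·t and substitute into x ≡ 3 (mod 8): 17·t ≡ 3 − 0 = 3 (mod 8).
    Reduce coefficients mod 8: 1·t ≡ 3 (mod 8).
    So t ≡ 3 (mod 8).
    Then x = 0 + 17·3 = 51, valid modulo lcm(17, 8) = 136: x ≡ 51 (mod 136).
  Combine with x ≡ 7 (mod 9); new modulus lcm = 1224.
    Write x = 51 + 136·t and substitute into x ≡ 7 (mod 9): 136·t ≡ 7 − 51 = -44 (mod 9).
    Reduce coefficients mod 9: 1·t ≡ 1 (mod 9).
    So t ≡ 1 (mod 9).
    Then x = 51 + 136·1 = 187, valid modulo lcm(136, 9) = 1224: x ≡ 187 (mod 1224).
  Combine with x ≡ 2 (mod 13); new modulus lcm = 15912.
    Write x = 187 + 1224·t and substitute into x ≡ 2 (mod 13): 1224·t ≡ 2 − 187 = -185 (mod 13).
    Reduce coefficients mod 13: 2·t ≡ 10 (mod 13).
    The inverse of 2 mod 13 is 7 (since 2·7 = 14 = 1·13 + 1), so t ≡ 7·10 = 70 ≡ 5 (mod 13).
    Then x = 187 + 1224·5 = 6307, valid modulo lcm(1224, 13) = 15912: x ≡ 6307 (mod 15912).
Verify against each original: 6307 mod 17 = 0, 6307 mod 8 = 3, 6307 mod 9 = 7, 6307 mod 13 = 2.

x ≡ 6307 (mod 15912).


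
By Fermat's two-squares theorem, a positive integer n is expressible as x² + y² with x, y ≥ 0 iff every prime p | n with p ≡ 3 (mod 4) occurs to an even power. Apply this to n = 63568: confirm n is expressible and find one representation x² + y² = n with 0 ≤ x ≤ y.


Step 1: Factor n = 63568 = 2^4 · 29 · 137.
Step 2: Check the mod-4 condition on each prime factor: 2 = 2 (special); 29 ≡ 1 (mod 4), exponent 1; 137 ≡ 1 (mod 4), exponent 1.
All primes ≡ 3 (mod 4) appear to even exponent (or don't appear), so by the two-squares theorem n IS expressible as a sum of two squares.
Step 3: Build a representation. Group n = k² · m with k = 4 and m = 29 · 137 = 3973 (a product of primes ≡ 1 (mod 4)); a representation of m scales to one of n via (k·x)² + (k·y)² = k²(x² + y²). Each prime p ≡ 1 (mod 4) is itself a sum of two squares; find a² by testing p − a² for a perfect square:
  29: 29 − 1² = 28, 29 − 2² = 25 = 5² ⇒ 29 = 2² + 5².
  137: 137 − 1² = 136, 137 − 2² = 133, 137 − 3² = 128, 137 − 4² = 121 = 11² ⇒ 137 = 4² + 11².
  Combine using the Brahmagupta–Fibonacci identity (a² + b²)(c² + d²) = (ac − bd)² + (ad + bc)² = (ac + bd)² + (ad − bc)²:
  29 · 137 = 3973: from (2² + 5²)(4² + 11²), take (2·4 − 5·11, 2·11 + 5·4) = (8 − 55, 22 + 20) = (-47, 42); dropping signs (only squares matter) gives (47, 42); check 47² + 42² = 2209 + 1764 = 3973 ✓.
  Scale by k = 4: (4·47, 4·42) = (188, 168).
Step 4: Order so x ≤ y and verify: 168² + 188² = 28224 + 35344 = 63568 = n. ✓

n = 63568 = 168² + 188² (one valid representation with x ≤ y).


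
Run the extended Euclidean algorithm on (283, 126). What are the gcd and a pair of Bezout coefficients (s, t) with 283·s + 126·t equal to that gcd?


Euclidean algorithm on (283, 126) — divide until remainder is 0:
  283 = 2 · 126 + 31
  126 = 4 · 31 + 2
  31 = 15 · 2 + 1
  2 = 2 · 1 + 0
gcd(283, 126) = 1.
Track Bezout coefficients alongside the remainders: start with r₀ = 283 = a·1 + b·0 (s = 1, t = 0) and r₁ = 126 = a·0 + b·1 (s = 0, t = 1); each new remainder r_{k+1} = r_{k-1} − q_k·r_k inherits s_{k+1} = s_{k-1} − q_k·s_k, t_{k+1} = t_{k-1} − q_k·t_k, so r_k = a·s_k + b·t_k at every step:
  q = 2: r = 31, s = 1 − 2·0 = 1, t = 0 − 2·1 = -2  (check: 283·1 + 126·(-2) = 31)
  q = 4: r = 2, s = 0 − 4·1 = -4, t = 1 − 4·(-2) = 9  (check: 283·(-4) + 126·9 = 2)
  q = 15: r = 1, s = 1 − 15·(-4) = 61, t = -2 − 15·9 = -137  (check: 283·61 + 126·(-137) = 1)
The row with r = 1 (the gcd) gives the Bezout coefficients s = 61, t = -137.
Result: 283 · (61) + 126 · (-137) = 1.

gcd(283, 126) = 1; s = 61, t = -137 (check: 283·61 + 126·(-137) = 1).


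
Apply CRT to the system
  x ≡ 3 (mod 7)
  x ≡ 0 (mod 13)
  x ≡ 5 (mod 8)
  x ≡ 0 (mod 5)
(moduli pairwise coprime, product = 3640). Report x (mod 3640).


Product of moduli M = 7 · 13 · 8 · 5 = 3640.
Merge one congruence at a time:
  Start: x ≡ 3 (mod 7).
  Combine with x ≡ 0 (mod 13); new modulus lcm = 91.
    Write x = 3 + 7·t and substitute into x ≡ 0 (mod 13): 7·t ≡ 0 − 3 = -3 (mod 13).
    Reduce coefficients mod 13: 7·t ≡ 10 (mod 13).
    The inverse of 7 mod 13 is 2 (since 7·2 = 14 = 1·13 + 1), so t ≡ 2·10 = 20 ≡ 7 (mod 13).
    Then x = 3 + 7·7 = 52, valid modulo lcm(7, 13) = 91: x ≡ 52 (mod 91).
  Combine with x ≡ 5 (mod 8); new modulus lcm = 728.
    Write x = 52 + 91·t and substitute into x ≡ 5 (mod 8): 91·t ≡ 5 − 52 = -47 (mod 8).
    Reduce coefficients mod 8: 3·t ≡ 1 (mod 8).
    The inverse of 3 mod 8 is 3 (since 3·3 = 9 = 1·8 + 1), so t ≡ 3·1 = 3 ≡ 3 (mod 8).
    Then x = 52 + 91·3 = 325, valid modulo lcm(91, 8) = 728: x ≡ 325 (mod 728).
  Combine with x ≡ 0 (mod 5); new modulus lcm = 3640.
    Write x = 325 + 728·t and substitute into x ≡ 0 (mod 5): 728·t ≡ 0 − 325 = -325 (mod 5).
    Reduce coefficients mod 5: 3·t ≡ 0 (mod 5).
    The inverse of 3 mod 5 is 2 (since 3·2 = 6 = 1·5 + 1), so t ≡ 2·0 = 0 ≡ 0 (mod 5).
    Then x = 325 + 728·0 = 325, valid modulo lcm(728, 5) = 3640: x ≡ 325 (mod 3640).
Verify against each original: 325 mod 7 = 3, 325 mod 13 = 0, 325 mod 8 = 5, 325 mod 5 = 0.

x ≡ 325 (mod 3640).


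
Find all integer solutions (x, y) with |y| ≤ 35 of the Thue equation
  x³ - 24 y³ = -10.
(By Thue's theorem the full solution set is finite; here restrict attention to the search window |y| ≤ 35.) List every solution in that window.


The equation is x³ - 24y³ = -10. For fixed y, x³ = 24·y³ − 10, so a solution requires the RHS to be a perfect cube.
Strategy: iterate y from -35 to 35, compute RHS = 24·y³ − 10, and check whether it is a (positive or negative) perfect cube.
Check small values of y:
  y = 0: RHS = -10 is not a perfect cube.
  y = 1: RHS = 14 is not a perfect cube.
  y = -1: RHS = -34 is not a perfect cube.
  y = 2: RHS = 182 is not a perfect cube.
  y = -2: RHS = -202 is not a perfect cube.
  y = 3: RHS = 638 is not a perfect cube.
  y = -3: RHS = -658 is not a perfect cube.
Continuing the search up to |y| = 35 finds no solutions either.
No (x, y) in the scanned range satisfies the equation.

No integer solutions with |y| ≤ 35.


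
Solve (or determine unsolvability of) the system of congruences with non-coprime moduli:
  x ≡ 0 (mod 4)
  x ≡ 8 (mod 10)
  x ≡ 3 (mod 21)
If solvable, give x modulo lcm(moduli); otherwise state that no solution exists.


Moduli 4, 10, 21 are not pairwise coprime, so CRT works modulo lcm(m_i) when all pairwise compatibility conditions hold.
Pairwise compatibility: gcd(m_i, m_j) must divide a_i - a_j for every pair.
Merge one congruence at a time:
  Start: x ≡ 0 (mod 4).
  Combine with x ≡ 8 (mod 10): gcd(4, 10) = 2; 8 - 0 = 8, which IS divisible by 2, so compatible.
    Write x = 0 + 4·t and substitute into x ≡ 8 (mod 10): 4·t ≡ 8 − 0 = 8 (mod 10).
    Divide the congruence (and modulus) by g = 2: 2·t ≡ 4 (mod 5).
    The inverse of 2 mod 5 is 3 (since 2·3 = 6 = 1·5 + 1), so t ≡ 3·4 = 12 ≡ 2 (mod 5).
    Then x = 0 + 4·2 = 8, valid modulo lcm(4, 10) = 20: x ≡ 8 (mod 20).
  Combine with x ≡ 3 (mod 21): gcd(20, 21) = 1; 3 - 8 = -5, which IS divisible by 1, so compatible.
    Write x = 8 + 20·t and substitute into x ≡ 3 (mod 21): 20·t ≡ 3 − 8 = -5 (mod 21).
    Reduce coefficients mod 21: 20·t ≡ 16 (mod 21).
    The inverse of 20 mod 21 is 20 (since 20·20 = 400 = 19·21 + 1), so t ≡ 20·16 = 320 ≡ 5 (mod 21).
    Then x = 8 + 20·5 = 108, valid modulo lcm(20, 21) = 420: x ≡ 108 (mod 420).
Verify: 108 mod 4 = 0, 108 mod 10 = 8, 108 mod 21 = 3.

x ≡ 108 (mod 420).


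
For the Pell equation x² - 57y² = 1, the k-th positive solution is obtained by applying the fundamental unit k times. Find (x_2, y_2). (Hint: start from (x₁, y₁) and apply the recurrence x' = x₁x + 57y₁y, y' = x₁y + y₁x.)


Step 1: Find the fundamental solution (x₁, y₁) of x² - 57y² = 1.
  Expand √57 as a continued fraction. a₀ = ⌊√57⌋ = 7; iterate m_{k+1} = d_k·a_k − m_k, d_{k+1} = (57 − m_{k+1}²)/d_k, a_{k+1} = ⌊(a₀ + m_{k+1})/d_{k+1}⌋ (starting m₀ = 0, d₀ = 1), with convergents p_k = a_k·p_{k-1} + p_{k-2}, q_k = a_k·q_{k-1} + q_{k-2} (p₋₁ = 1, q₋₁ = 0):
  k = 0: a₀ = 7; p₀/q₀ = 7/1; p₀² − 57·q₀² = 49 − 57 = -8.
  k = 1: m = 7, d = 8, a = ⌊(7 + 7)/8⌋ = 1; p/q = (1·7 + 1)/(1·1 + 0) = 8/1; p² − 57·q² = 64 − 57 = 7.
  k = 2: m = 1, d = 7, a = ⌊(7 + 1)/7⌋ = 1; p/q = (1·8 + 7)/(1·1 + 1) = 15/2; p² − 57·q² = 225 − 228 = -3.
  k = 3: m = 6, d = 3, a = ⌊(7 + 6)/3⌋ = 4; p/q = (4·15 + 8)/(4·2 + 1) = 68/9; p² − 57·q² = 4624 − 4617 = 7.
  k = 4: m = 6, d = 7, a = ⌊(7 + 6)/7⌋ = 1; p/q = (1·68 + 15)/(1·9 + 2) = 83/11; p² − 57·q² = 6889 − 6897 = -8.
  k = 5: m = 1, d = 8, a = ⌊(7 + 1)/8⌋ = 1; p/q = (1·83 + 68)/(1·11 + 9) = 151/20; p² − 57·q² = 22801 − 22800 = 1.
  The first convergent with p² − 57·q² = 1 gives the fundamental solution (x₁, y₁) = (151, 20).
Step 2: Apply the recurrence (x_{n+1}, y_{n+1}) = (x₁x_n + 57y₁y_n, x₁y_n + y₁x_n) repeatedly.
  From (x_1, y_1) = (151, 20): x_2 = 151·151 + 57·20·20 = 45601; y_2 = 151·20 + 20·151 = 6040.
Step 3: Verify x_2² - 57·y_2² = 2079451201 - 2079451200 = 1 (should be 1). ✓

(x_1, y_1) = (151, 20); (x_2, y_2) = (45601, 6040).


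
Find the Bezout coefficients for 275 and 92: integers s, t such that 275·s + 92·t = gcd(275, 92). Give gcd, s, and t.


Euclidean algorithm on (275, 92) — divide until remainder is 0:
  275 = 2 · 92 + 91
  92 = 1 · 91 + 1
  91 = 91 · 1 + 0
gcd(275, 92) = 1.
Track Bezout coefficients alongside the remainders: start with r₀ = 275 = a·1 + b·0 (s = 1, t = 0) and r₁ = 92 = a·0 + b·1 (s = 0, t = 1); each new remainder r_{k+1} = r_{k-1} − q_k·r_k inherits s_{k+1} = s_{k-1} − q_k·s_k, t_{k+1} = t_{k-1} − q_k·t_k, so r_k = a·s_k + b·t_k at every step:
  q = 2: r = 91, s = 1 − 2·0 = 1, t = 0 − 2·1 = -2  (check: 275·1 + 92·(-2) = 91)
  q = 1: r = 1, s = 0 − 1·1 = -1, t = 1 − 1·(-2) = 3  (check: 275·(-1) + 92·3 = 1)
The row with r = 1 (the gcd) gives the Bezout coefficients s = -1, t = 3.
Result: 275 · (-1) + 92 · (3) = 1.

gcd(275, 92) = 1; s = -1, t = 3 (check: 275·(-1) + 92·3 = 1).


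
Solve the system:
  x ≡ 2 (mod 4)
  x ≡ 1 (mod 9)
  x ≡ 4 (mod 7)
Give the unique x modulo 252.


Moduli 4, 9, 7 are pairwise coprime; by CRT there is a unique solution modulo M = 4 · 9 · 7 = 252.
Solve pairwise, accumulating the modulus:
  Start with x ≡ 2 (mod 4).
  Combine with x ≡ 1 (mod 9): since gcd(4, 9) = 1, we get a unique residue mod 36.
    Write x = 2 + 4·t and substitute into x ≡ 1 (mod 9): 4·t ≡ 1 − 2 = -1 (mod 9).
    Reduce coefficients mod 9: 4·t ≡ 8 (mod 9).
    The inverse of 4 mod 9 is 7 (since 4·7 = 28 = 3·9 + 1), so t ≡ 7·8 = 56 ≡ 2 (mod 9).
    Then x = 2 + 4·2 = 10, valid modulo lcm(4, 9) = 36: x ≡ 10 (mod 36).
  Combine with x ≡ 4 (mod 7): since gcd(36, 7) = 1, we get a unique residue mod 252.
    Write x = 10 + 36·t and substitute into x ≡ 4 (mod 7): 36·t ≡ 4 − 10 = -6 (mod 7).
    Reduce coefficients mod 7: 1·t ≡ 1 (mod 7).
    So t ≡ 1 (mod 7).
    Then x = 10 + 36·1 = 46, valid modulo lcm(36, 7) = 252: x ≡ 46 (mod 252).
Verify: 46 mod 4 = 2 ✓, 46 mod 9 = 1 ✓, 46 mod 7 = 4 ✓.

x ≡ 46 (mod 252).


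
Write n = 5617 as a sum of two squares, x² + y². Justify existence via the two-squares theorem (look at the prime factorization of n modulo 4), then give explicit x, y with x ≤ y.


Step 1: Factor n = 5617 = 41 · 137.
Step 2: Check the mod-4 condition on each prime factor: 41 ≡ 1 (mod 4), exponent 1; 137 ≡ 1 (mod 4), exponent 1.
All primes ≡ 3 (mod 4) appear to even exponent (or don't appear), so by the two-squares theorem n IS expressible as a sum of two squares.
Step 3: Build a representation. Here n = 41 · 137 is a product of primes ≡ 1 (mod 4). Each prime p ≡ 1 (mod 4) is itself a sum of two squares; find a² by testing p − a² for a perfect square:
  41: 41 − 1² = 40, 41 − 2² = 37, 41 − 3² = 32, 41 − 4² = 25 = 5² ⇒ 41 = 4² + 5².
  137: 137 − 1² = 136, 137 − 2² = 133, 137 − 3² = 128, 137 − 4² = 121 = 11² ⇒ 137 = 4² + 11².
  Combine using the Brahmagupta–Fibonacci identity (a² + b²)(c² + d²) = (ac − bd)² + (ad + bc)² = (ac + bd)² + (ad − bc)²:
  41 · 137 = 5617: from (4² + 5²)(4² + 11²), take (4·4 − 5·11, 4·11 + 5·4) = (16 − 55, 44 + 20) = (-39, 64); dropping signs (only squares matter) gives (39, 64); check 39² + 64² = 1521 + 4096 = 5617 ✓.
Step 4: Order so x ≤ y and verify: 39² + 64² = 1521 + 4096 = 5617 = n. ✓

n = 5617 = 39² + 64² (one valid representation with x ≤ y).


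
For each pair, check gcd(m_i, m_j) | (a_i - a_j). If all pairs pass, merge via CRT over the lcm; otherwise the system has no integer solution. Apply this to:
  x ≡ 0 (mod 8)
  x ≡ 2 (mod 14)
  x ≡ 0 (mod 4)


Moduli 8, 14, 4 are not pairwise coprime, so CRT works modulo lcm(m_i) when all pairwise compatibility conditions hold.
Pairwise compatibility: gcd(m_i, m_j) must divide a_i - a_j for every pair.
Merge one congruence at a time:
  Start: x ≡ 0 (mod 8).
  Combine with x ≡ 2 (mod 14): gcd(8, 14) = 2; 2 - 0 = 2, which IS divisible by 2, so compatible.
    Write x = 0 + 8·t and substitute into x ≡ 2 (mod 14): 8·t ≡ 2 − 0 = 2 (mod 14).
    Divide the congruence (and modulus) by g = 2: 4·t ≡ 1 (mod 7).
    The inverse of 4 mod 7 is 2 (since 4·2 = 8 = 1·7 + 1), so t ≡ 2·1 = 2 ≡ 2 (mod 7).
    Then x = 0 + 8·2 = 16, valid modulo lcm(8, 14) = 56: x ≡ 16 (mod 56).
  Combine with x ≡ 0 (mod 4): gcd(56, 4) = 4; 0 - 16 = -16, which IS divisible by 4, so compatible.
    Write x = 16 + 56·t and substitute into x ≡ 0 (mod 4): 56·t ≡ 0 − 16 = -16 (mod 4).
    Divide the congruence (and modulus) by g = 4: 14·t ≡ -4 (mod 1).
    Modulo 1 every t works; take t = 0.
    Then x = 16 + 56·0 = 16, valid modulo lcm(56, 4) = 56: x ≡ 16 (mod 56).
Verify: 16 mod 8 = 0, 16 mod 14 = 2, 16 mod 4 = 0.

x ≡ 16 (mod 56).


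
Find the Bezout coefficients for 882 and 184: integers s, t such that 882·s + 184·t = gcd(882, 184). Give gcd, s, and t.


Euclidean algorithm on (882, 184) — divide until remainder is 0:
  882 = 4 · 184 + 146
  184 = 1 · 146 + 38
  146 = 3 · 38 + 32
  38 = 1 · 32 + 6
  32 = 5 · 6 + 2
  6 = 3 · 2 + 0
gcd(882, 184) = 2.
Track Bezout coefficients alongside the remainders: start with r₀ = 882 = a·1 + b·0 (s = 1, t = 0) and r₁ = 184 = a·0 + b·1 (s = 0, t = 1); each new remainder r_{k+1} = r_{k-1} − q_k·r_k inherits s_{k+1} = s_{k-1} − q_k·s_k, t_{k+1} = t_{k-1} − q_k·t_k, so r_k = a·s_k + b·t_k at every step:
  q = 4: r = 146, s = 1 − 4·0 = 1, t = 0 − 4·1 = -4  (check: 882·1 + 184·(-4) = 146)
  q = 1: r = 38, s = 0 − 1·1 = -1, t = 1 − 1·(-4) = 5  (check: 882·(-1) + 184·5 = 38)
  q = 3: r = 32, s = 1 − 3·(-1) = 4, t = -4 − 3·5 = -19  (check: 882·4 + 184·(-19) = 32)
  q = 1: r = 6, s = -1 − 1·4 = -5, t = 5 − 1·(-19) = 24  (check: 882·(-5) + 184·24 = 6)
  q = 5: r = 2, s = 4 − 5·(-5) = 29, t = -19 − 5·24 = -139  (check: 882·29 + 184·(-139) = 2)
The row with r = 2 (the gcd) gives the Bezout coefficients s = 29, t = -139.
Result: 882 · (29) + 184 · (-139) = 2.

gcd(882, 184) = 2; s = 29, t = -139 (check: 882·29 + 184·(-139) = 2).


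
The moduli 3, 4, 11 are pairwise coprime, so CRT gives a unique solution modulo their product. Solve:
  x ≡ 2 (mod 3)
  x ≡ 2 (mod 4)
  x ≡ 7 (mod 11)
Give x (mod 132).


Moduli 3, 4, 11 are pairwise coprime; by CRT there is a unique solution modulo M = 3 · 4 · 11 = 132.
Solve pairwise, accumulating the modulus:
  Start with x ≡ 2 (mod 3).
  Combine with x ≡ 2 (mod 4): since gcd(3, 4) = 1, we get a unique residue mod 12.
    Write x = 2 + 3·t and substitute into x ≡ 2 (mod 4): 3·t ≡ 2 − 2 = 0 (mod 4).
    The inverse of 3 mod 4 is 3 (since 3·3 = 9 = 2·4 + 1), so t ≡ 3·0 = 0 ≡ 0 (mod 4).
    Then x = 2 + 3·0 = 2, valid modulo lcm(3, 4) = 12: x ≡ 2 (mod 12).
  Combine with x ≡ 7 (mod 11): since gcd(12, 11) = 1, we get a unique residue mod 132.
    Write x = 2 + 12·t and substitute into x ≡ 7 (mod 11): 12·t ≡ 7 − 2 = 5 (mod 11).
    Reduce coefficients mod 11: 1·t ≡ 5 (mod 11).
    So t ≡ 5 (mod 11).
    Then x = 2 + 12·5 = 62, valid modulo lcm(12, 11) = 132: x ≡ 62 (mod 132).
Verify: 62 mod 3 = 2 ✓, 62 mod 4 = 2 ✓, 62 mod 11 = 7 ✓.

x ≡ 62 (mod 132).


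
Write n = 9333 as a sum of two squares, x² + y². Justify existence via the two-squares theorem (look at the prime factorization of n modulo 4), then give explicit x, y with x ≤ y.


Step 1: Factor n = 9333 = 3^2 · 17 · 61.
Step 2: Check the mod-4 condition on each prime factor: 3 ≡ 3 (mod 4), exponent 2 (must be even); 17 ≡ 1 (mod 4), exponent 1; 61 ≡ 1 (mod 4), exponent 1.
All primes ≡ 3 (mod 4) appear to even exponent (or don't appear), so by the two-squares theorem n IS expressible as a sum of two squares.
Step 3: Build a representation. Group n = k² · m with k = 3 and m = 17 · 61 = 1037 (a product of primes ≡ 1 (mod 4)); a representation of m scales to one of n via (k·x)² + (k·y)² = k²(x² + y²). Each prime p ≡ 1 (mod 4) is itself a sum of two squares; find a² by testing p − a² for a perfect square:
  17: 17 − 1² = 16 = 4² ⇒ 17 = 1² + 4².
  61: 61 − 1² = 60, 61 − 2² = 57, 61 − 3² = 52, 61 − 4² = 45, 61 − 5² = 36 = 6² ⇒ 61 = 5² + 6².
  Combine using the Brahmagupta–Fibonacci identity (a² + b²)(c² + d²) = (ac − bd)² + (ad + bc)² = (ac + bd)² + (ad − bc)²:
  17 · 61 = 1037: from (1² + 4²)(5² + 6²), take (1·5 − 4·6, 1·6 + 4·5) = (5 − 24, 6 + 20) = (-19, 26); dropping signs (only squares matter) gives (19, 26); check 19² + 26² = 361 + 676 = 1037 ✓.
  Scale by k = 3: (3·19, 3·26) = (57, 78).
Step 4: Order so x ≤ y and verify: 57² + 78² = 3249 + 6084 = 9333 = n. ✓

n = 9333 = 57² + 78² (one valid representation with x ≤ y).


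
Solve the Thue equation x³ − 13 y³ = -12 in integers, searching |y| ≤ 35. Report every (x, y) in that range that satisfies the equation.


The equation is x³ - 13y³ = -12. For fixed y, x³ = 13·y³ − 12, so a solution requires the RHS to be a perfect cube.
Strategy: iterate y from -35 to 35, compute RHS = 13·y³ − 12, and check whether it is a (positive or negative) perfect cube.
Check small values of y:
  y = 0: RHS = -12 is not a perfect cube.
  y = 1: RHS = 1 = (1)³ ⇒ x = 1 works.
  y = -1: RHS = -25 is not a perfect cube.
  y = 2: RHS = 92 is not a perfect cube.
  y = -2: RHS = -116 is not a perfect cube.
  y = 3: RHS = 339 is not a perfect cube.
  y = -3: RHS = -363 is not a perfect cube.
Continuing the search up to |y| = 35 finds no further solutions beyond those listed.
Collected solutions: (1, 1).

Solutions (with |y| ≤ 35): (1, 1).


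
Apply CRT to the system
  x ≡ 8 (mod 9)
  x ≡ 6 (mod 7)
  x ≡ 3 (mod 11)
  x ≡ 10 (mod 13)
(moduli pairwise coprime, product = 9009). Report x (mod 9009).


Product of moduli M = 9 · 7 · 11 · 13 = 9009.
Merge one congruence at a time:
  Start: x ≡ 8 (mod 9).
  Combine with x ≡ 6 (mod 7); new modulus lcm = 63.
    Write x = 8 + 9·t and substitute into x ≡ 6 (mod 7): 9·t ≡ 6 − 8 = -2 (mod 7).
    Reduce coefficients mod 7: 2·t ≡ 5 (mod 7).
    The inverse of 2 mod 7 is 4 (since 2·4 = 8 = 1·7 + 1), so t ≡ 4·5 = 20 ≡ 6 (mod 7).
    Then x = 8 + 9·6 = 62, valid modulo lcm(9, 7) = 63: x ≡ 62 (mod 63).
  Combine with x ≡ 3 (mod 11); new modulus lcm = 693.
    Write x = 62 + 63·t and substitute into x ≡ 3 (mod 11): 63·t ≡ 3 − 62 = -59 (mod 11).
    Reduce coefficients mod 11: 8·t ≡ 7 (mod 11).
    The inverse of 8 mod 11 is 7 (since 8·7 = 56 = 5·11 + 1), so t ≡ 7·7 = 49 ≡ 5 (mod 11).
    Then x = 62 + 63·5 = 377, valid modulo lcm(63, 11) = 693: x ≡ 377 (mod 693).
  Combine with x ≡ 10 (mod 13); new modulus lcm = 9009.
    Write x = 377 + 693·t and substitute into x ≡ 10 (mod 13): 693·t ≡ 10 − 377 = -367 (mod 13).
    Reduce coefficients mod 13: 4·t ≡ 10 (mod 13).
    The inverse of 4 mod 13 is 10 (since 4·10 = 40 = 3·13 + 1), so t ≡ 10·10 = 100 ≡ 9 (mod 13).
    Then x = 377 + 693·9 = 6614, valid modulo lcm(693, 13) = 9009: x ≡ 6614 (mod 9009).
Verify against each original: 6614 mod 9 = 8, 6614 mod 7 = 6, 6614 mod 11 = 3, 6614 mod 13 = 10.

x ≡ 6614 (mod 9009).


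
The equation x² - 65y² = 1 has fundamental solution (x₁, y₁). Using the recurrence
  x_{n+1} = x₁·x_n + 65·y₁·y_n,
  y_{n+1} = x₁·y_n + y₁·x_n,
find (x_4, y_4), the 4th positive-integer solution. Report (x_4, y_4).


Step 1: Find the fundamental solution (x₁, y₁) of x² - 65y² = 1.
  Expand √65 as a continued fraction. a₀ = ⌊√65⌋ = 8; iterate m_{k+1} = d_k·a_k − m_k, d_{k+1} = (65 − m_{k+1}²)/d_k, a_{k+1} = ⌊(a₀ + m_{k+1})/d_{k+1}⌋ (starting m₀ = 0, d₀ = 1), with convergents p_k = a_k·p_{k-1} + p_{k-2}, q_k = a_k·q_{k-1} + q_{k-2} (p₋₁ = 1, q₋₁ = 0):
  k = 0: a₀ = 8; p₀/q₀ = 8/1; p₀² − 65·q₀² = 64 − 65 = -1.
  k = 1: m = 8, d = 1, a = ⌊(8 + 8)/1⌋ = 16; p/q = (16·8 + 1)/(16·1 + 0) = 129/16; p² − 65·q² = 16641 − 16640 = 1.
  The first convergent with p² − 65·q² = 1 gives the fundamental solution (x₁, y₁) = (129, 16).
Step 2: Apply the recurrence (x_{n+1}, y_{n+1}) = (x₁x_n + 65y₁y_n, x₁y_n + y₁x_n) repeatedly.
  From (x_1, y_1) = (129, 16): x_2 = 129·129 + 65·16·16 = 33281; y_2 = 129·16 + 16·129 = 4128.
  From (x_2, y_2) = (33281, 4128): x_3 = 129·33281 + 65·16·4128 = 8586369; y_3 = 129·4128 + 16·33281 = 1065008.
  From (x_3, y_3) = (8586369, 1065008): x_4 = 129·8586369 + 65·16·1065008 = 2215249921; y_4 = 129·1065008 + 16·8586369 = 274767936.
Step 3: Verify x_4² - 65·y_4² = 4907332212490506241 - 4907332212490506240 = 1 (should be 1). ✓

(x_1, y_1) = (129, 16); (x_4, y_4) = (2215249921, 274767936).


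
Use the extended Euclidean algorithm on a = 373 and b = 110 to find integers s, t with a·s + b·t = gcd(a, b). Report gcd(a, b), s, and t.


Euclidean algorithm on (373, 110) — divide until remainder is 0:
  373 = 3 · 110 + 43
  110 = 2 · 43 + 24
  43 = 1 · 24 + 19
  24 = 1 · 19 + 5
  19 = 3 · 5 + 4
  5 = 1 · 4 + 1
  4 = 4 · 1 + 0
gcd(373, 110) = 1.
Track Bezout coefficients alongside the remainders: start with r₀ = 373 = a·1 + b·0 (s = 1, t = 0) and r₁ = 110 = a·0 + b·1 (s = 0, t = 1); each new remainder r_{k+1} = r_{k-1} − q_k·r_k inherits s_{k+1} = s_{k-1} − q_k·s_k, t_{k+1} = t_{k-1} − q_k·t_k, so r_k = a·s_k + b·t_k at every step:
  q = 3: r = 43, s = 1 − 3·0 = 1, t = 0 − 3·1 = -3  (check: 373·1 + 110·(-3) = 43)
  q = 2: r = 24, s = 0 − 2·1 = -2, t = 1 − 2·(-3) = 7  (check: 373·(-2) + 110·7 = 24)
  q = 1: r = 19, s = 1 − 1·(-2) = 3, t = -3 − 1·7 = -10  (check: 373·3 + 110·(-10) = 19)
  q = 1: r = 5, s = -2 − 1·3 = -5, t = 7 − 1·(-10) = 17  (check: 373·(-5) + 110·17 = 5)
  q = 3: r = 4, s = 3 − 3·(-5) = 18, t = -10 − 3·17 = -61  (check: 373·18 + 110·(-61) = 4)
  q = 1: r = 1, s = -5 − 1·18 = -23, t = 17 − 1·(-61) = 78  (check: 373·(-23) + 110·78 = 1)
The row with r = 1 (the gcd) gives the Bezout coefficients s = -23, t = 78.
Result: 373 · (-23) + 110 · (78) = 1.

gcd(373, 110) = 1; s = -23, t = 78 (check: 373·(-23) + 110·78 = 1).


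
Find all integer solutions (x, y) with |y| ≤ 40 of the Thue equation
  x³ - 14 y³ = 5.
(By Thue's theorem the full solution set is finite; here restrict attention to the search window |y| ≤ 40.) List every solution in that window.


The equation is x³ - 14y³ = 5. For fixed y, x³ = 14·y³ + 5, so a solution requires the RHS to be a perfect cube.
Strategy: iterate y from -40 to 40, compute RHS = 14·y³ + 5, and check whether it is a (positive or negative) perfect cube.
Check small values of y:
  y = 0: RHS = 5 is not a perfect cube.
  y = 1: RHS = 19 is not a perfect cube.
  y = -1: RHS = -9 is not a perfect cube.
  y = 2: RHS = 117 is not a perfect cube.
  y = -2: RHS = -107 is not a perfect cube.
  y = 3: RHS = 383 is not a perfect cube.
  y = -3: RHS = -373 is not a perfect cube.
Continuing the search up to |y| = 40 finds no solutions either.
No (x, y) in the scanned range satisfies the equation.

No integer solutions with |y| ≤ 40.


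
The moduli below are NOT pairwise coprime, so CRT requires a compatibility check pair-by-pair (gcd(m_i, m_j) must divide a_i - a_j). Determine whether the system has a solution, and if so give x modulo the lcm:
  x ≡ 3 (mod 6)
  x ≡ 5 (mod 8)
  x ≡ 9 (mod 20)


Moduli 6, 8, 20 are not pairwise coprime, so CRT works modulo lcm(m_i) when all pairwise compatibility conditions hold.
Pairwise compatibility: gcd(m_i, m_j) must divide a_i - a_j for every pair.
Merge one congruence at a time:
  Start: x ≡ 3 (mod 6).
  Combine with x ≡ 5 (mod 8): gcd(6, 8) = 2; 5 - 3 = 2, which IS divisible by 2, so compatible.
    Write x = 3 + 6·t and substitute into x ≡ 5 (mod 8): 6·t ≡ 5 − 3 = 2 (mod 8).
    Divide the congruence (and modulus) by g = 2: 3·t ≡ 1 (mod 4).
    The inverse of 3 mod 4 is 3 (since 3·3 = 9 = 2·4 + 1), so t ≡ 3·1 = 3 ≡ 3 (mod 4).
    Then x = 3 + 6·3 = 21, valid modulo lcm(6, 8) = 24: x ≡ 21 (mod 24).
  Combine with x ≡ 9 (mod 20): gcd(24, 20) = 4; 9 - 21 = -12, which IS divisible by 4, so compatible.
    Write x = 21 + 24·t and substitute into x ≡ 9 (mod 20): 24·t ≡ 9 − 21 = -12 (mod 20).
    Divide the congruence (and modulus) by g = 4: 6·t ≡ -3 (mod 5).
    Reduce coefficients mod 5: 1·t ≡ 2 (mod 5).
    So t ≡ 2 (mod 5).
    Then x = 21 + 24·2 = 69, valid modulo lcm(24, 20) = 120: x ≡ 69 (mod 120).
Verify: 69 mod 6 = 3, 69 mod 8 = 5, 69 mod 20 = 9.

x ≡ 69 (mod 120).


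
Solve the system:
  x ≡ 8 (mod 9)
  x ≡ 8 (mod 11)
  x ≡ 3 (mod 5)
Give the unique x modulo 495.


Moduli 9, 11, 5 are pairwise coprime; by CRT there is a unique solution modulo M = 9 · 11 · 5 = 495.
Solve pairwise, accumulating the modulus:
  Start with x ≡ 8 (mod 9).
  Combine with x ≡ 8 (mod 11): since gcd(9, 11) = 1, we get a unique residue mod 99.
    Write x = 8 + 9·t and substitute into x ≡ 8 (mod 11): 9·t ≡ 8 − 8 = 0 (mod 11).
    The inverse of 9 mod 11 is 5 (since 9·5 = 45 = 4·11 + 1), so t ≡ 5·0 = 0 ≡ 0 (mod 11).
    Then x = 8 + 9·0 = 8, valid modulo lcm(9, 11) = 99: x ≡ 8 (mod 99).
  Combine with x ≡ 3 (mod 5): since gcd(99, 5) = 1, we get a unique residue mod 495.
    Write x = 8 + 99·t and substitute into x ≡ 3 (mod 5): 99·t ≡ 3 − 8 = -5 (mod 5).
    Reduce coefficients mod 5: 4·t ≡ 0 (mod 5).
    The inverse of 4 mod 5 is 4 (since 4·4 = 16 = 3·5 + 1), so t ≡ 4·0 = 0 ≡ 0 (mod 5).
    Then x = 8 + 99·0 = 8, valid modulo lcm(99, 5) = 495: x ≡ 8 (mod 495).
Verify: 8 mod 9 = 8 ✓, 8 mod 11 = 8 ✓, 8 mod 5 = 3 ✓.

x ≡ 8 (mod 495).


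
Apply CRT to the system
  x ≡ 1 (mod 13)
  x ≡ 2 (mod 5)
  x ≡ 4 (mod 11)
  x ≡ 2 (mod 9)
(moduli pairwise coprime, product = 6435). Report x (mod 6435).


Product of moduli M = 13 · 5 · 11 · 9 = 6435.
Merge one congruence at a time:
  Start: x ≡ 1 (mod 13).
  Combine with x ≡ 2 (mod 5); new modulus lcm = 65.
    Write x = 1 + 13·t and substitute into x ≡ 2 (mod 5): 13·t ≡ 2 − 1 = 1 (mod 5).
    Reduce coefficients mod 5: 3·t ≡ 1 (mod 5).
    The inverse of 3 mod 5 is 2 (since 3·2 = 6 = 1·5 + 1), so t ≡ 2·1 = 2 ≡ 2 (mod 5).
    Then x = 1 + 13·2 = 27, valid modulo lcm(13, 5) = 65: x ≡ 27 (mod 65).
  Combine with x ≡ 4 (mod 11); new modulus lcm = 715.
    Write x = 27 + 65·t and substitute into x ≡ 4 (mod 11): 65·t ≡ 4 − 27 = -23 (mod 11).
    Reduce coefficients mod 11: 10·t ≡ 10 (mod 11).
    The inverse of 10 mod 11 is 10 (since 10·10 = 100 = 9·11 + 1), so t ≡ 10·10 = 100 ≡ 1 (mod 11).
    Then x = 27 + 65·1 = 92, valid modulo lcm(65, 11) = 715: x ≡ 92 (mod 715).
  Combine with x ≡ 2 (mod 9); new modulus lcm = 6435.
    Write x = 92 + 715·t and substitute into x ≡ 2 (mod 9): 715·t ≡ 2 − 92 = -90 (mod 9).
    Reduce coefficients mod 9: 4·t ≡ 0 (mod 9).
    The inverse of 4 mod 9 is 7 (since 4·7 = 28 = 3·9 + 1), so t ≡ 7·0 = 0 ≡ 0 (mod 9).
    Then x = 92 + 715·0 = 92, valid modulo lcm(715, 9) = 6435: x ≡ 92 (mod 6435).
Verify against each original: 92 mod 13 = 1, 92 mod 5 = 2, 92 mod 11 = 4, 92 mod 9 = 2.

x ≡ 92 (mod 6435).


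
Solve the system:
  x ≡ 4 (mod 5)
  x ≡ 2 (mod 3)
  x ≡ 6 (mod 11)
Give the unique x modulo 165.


Moduli 5, 3, 11 are pairwise coprime; by CRT there is a unique solution modulo M = 5 · 3 · 11 = 165.
Solve pairwise, accumulating the modulus:
  Start with x ≡ 4 (mod 5).
  Combine with x ≡ 2 (mod 3): since gcd(5, 3) = 1, we get a unique residue mod 15.
    Write x = 4 + 5·t and substitute into x ≡ 2 (mod 3): 5·t ≡ 2 − 4 = -2 (mod 3).
    Reduce coefficients mod 3: 2·t ≡ 1 (mod 3).
    The inverse of 2 mod 3 is 2 (since 2·2 = 4 = 1·3 + 1), so t ≡ 2·1 = 2 ≡ 2 (mod 3).
    Then x = 4 + 5·2 = 14, valid modulo lcm(5, 3) = 15: x ≡ 14 (mod 15).
  Combine with x ≡ 6 (mod 11): since gcd(15, 11) = 1, we get a unique residue mod 165.
    Write x = 14 + 15·t and substitute into x ≡ 6 (mod 11): 15·t ≡ 6 − 14 = -8 (mod 11).
    Reduce coefficients mod 11: 4·t ≡ 3 (mod 11).
    The inverse of 4 mod 11 is 3 (since 4·3 = 12 = 1·11 + 1), so t ≡ 3·3 = 9 ≡ 9 (mod 11).
    Then x = 14 + 15·9 = 149, valid modulo lcm(15, 11) = 165: x ≡ 149 (mod 165).
Verify: 149 mod 5 = 4 ✓, 149 mod 3 = 2 ✓, 149 mod 11 = 6 ✓.

x ≡ 149 (mod 165).


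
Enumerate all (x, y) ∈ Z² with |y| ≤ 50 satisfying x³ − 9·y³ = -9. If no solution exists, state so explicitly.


The equation is x³ - 9y³ = -9. For fixed y, x³ = 9·y³ − 9, so a solution requires the RHS to be a perfect cube.
Strategy: iterate y from -50 to 50, compute RHS = 9·y³ − 9, and check whether it is a (positive or negative) perfect cube.
Check small values of y:
  y = 0: RHS = -9 is not a perfect cube.
  y = 1: RHS = 0 = (0)³ ⇒ x = 0 works.
  y = -1: RHS = -18 is not a perfect cube.
  y = 2: RHS = 63 is not a perfect cube.
  y = -2: RHS = -81 is not a perfect cube.
  y = 3: RHS = 234 is not a perfect cube.
  y = -3: RHS = -252 is not a perfect cube.
Continuing the search up to |y| = 50 finds no further solutions beyond those listed.
Collected solutions: (0, 1).

Solutions (with |y| ≤ 50): (0, 1).


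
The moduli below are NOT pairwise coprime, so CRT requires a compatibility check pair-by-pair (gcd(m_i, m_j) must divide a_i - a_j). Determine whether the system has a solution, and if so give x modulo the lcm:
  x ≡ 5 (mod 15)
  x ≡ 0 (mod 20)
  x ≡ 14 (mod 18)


Moduli 15, 20, 18 are not pairwise coprime, so CRT works modulo lcm(m_i) when all pairwise compatibility conditions hold.
Pairwise compatibility: gcd(m_i, m_j) must divide a_i - a_j for every pair.
Merge one congruence at a time:
  Start: x ≡ 5 (mod 15).
  Combine with x ≡ 0 (mod 20): gcd(15, 20) = 5; 0 - 5 = -5, which IS divisible by 5, so compatible.
    Write x = 5 + 15·t and substitute into x ≡ 0 (mod 20): 15·t ≡ 0 − 5 = -5 (mod 20).
    Divide the congruence (and modulus) by g = 5: 3·t ≡ -1 (mod 4).
    Reduce coefficients mod 4: 3·t ≡ 3 (mod 4).
    The inverse of 3 mod 4 is 3 (since 3·3 = 9 = 2·4 + 1), so t ≡ 3·3 = 9 ≡ 1 (mod 4).
    Then x = 5 + 15·1 = 20, valid modulo lcm(15, 20) = 60: x ≡ 20 (mod 60).
  Combine with x ≡ 14 (mod 18): gcd(60, 18) = 6; 14 - 20 = -6, which IS divisible by 6, so compatible.
    Write x = 20 + 60·t and substitute into x ≡ 14 (mod 18): 60·t ≡ 14 − 20 = -6 (mod 18).
    Divide the congruence (and modulus) by g = 6: 10·t ≡ -1 (mod 3).
    Reduce coefficients mod 3: 1·t ≡ 2 (mod 3).
    So t ≡ 2 (mod 3).
    Then x = 20 + 60·2 = 140, valid modulo lcm(60, 18) = 180: x ≡ 140 (mod 180).
Verify: 140 mod 15 = 5, 140 mod 20 = 0, 140 mod 18 = 14.

x ≡ 140 (mod 180).


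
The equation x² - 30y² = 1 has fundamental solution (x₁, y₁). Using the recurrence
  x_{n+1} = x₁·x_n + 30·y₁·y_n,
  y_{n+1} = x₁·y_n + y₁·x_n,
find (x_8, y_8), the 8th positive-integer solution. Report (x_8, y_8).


Step 1: Find the fundamental solution (x₁, y₁) of x² - 30y² = 1.
  Expand √30 as a continued fraction. a₀ = ⌊√30⌋ = 5; iterate m_{k+1} = d_k·a_k − m_k, d_{k+1} = (30 − m_{k+1}²)/d_k, a_{k+1} = ⌊(a₀ + m_{k+1})/d_{k+1}⌋ (starting m₀ = 0, d₀ = 1), with convergents p_k = a_k·p_{k-1} + p_{k-2}, q_k = a_k·q_{k-1} + q_{k-2} (p₋₁ = 1, q₋₁ = 0):
  k = 0: a₀ = 5; p₀/q₀ = 5/1; p₀² − 30·q₀² = 25 − 30 = -5.
  k = 1: m = 5, d = 5, a = ⌊(5 + 5)/5⌋ = 2; p/q = (2·5 + 1)/(2·1 + 0) = 11/2; p² − 30·q² = 121 − 120 = 1.
  The first convergent with p² − 30·q² = 1 gives the fundamental solution (x₁, y₁) = (11, 2).
Step 2: Apply the recurrence (x_{n+1}, y_{n+1}) = (x₁x_n + 30y₁y_n, x₁y_n + y₁x_n) repeatedly.
  From (x_1, y_1) = (11, 2): x_2 = 11·11 + 30·2·2 = 241; y_2 = 11·2 + 2·11 = 44.
  From (x_2, y_2) = (241, 44): x_3 = 11·241 + 30·2·44 = 5291; y_3 = 11·44 + 2·241 = 966.
  From (x_3, y_3) = (5291, 966): x_4 = 11·5291 + 30·2·966 = 116161; y_4 = 11·966 + 2·5291 = 21208.
  From (x_4, y_4) = (116161, 21208): x_5 = 11·116161 + 30·2·21208 = 2550251; y_5 = 11·21208 + 2·116161 = 465610.
  From (x_5, y_5) = (2550251, 465610): x_6 = 11·2550251 + 30·2·465610 = 55989361; y_6 = 11·465610 + 2·2550251 = 10222212.
  From (x_6, y_6) = (55989361, 10222212): x_7 = 11·55989361 + 30·2·10222212 = 1229215691; y_7 = 11·10222212 + 2·55989361 = 224423054.
  From (x_7, y_7) = (1229215691, 224423054): x_8 = 11·1229215691 + 30·2·224423054 = 26986755841; y_8 = 11·224423054 + 2·1229215691 = 4927084976.
Step 3: Verify x_8² - 30·y_8² = 728284990821747617281 - 728284990821747617280 = 1 (should be 1). ✓

(x_1, y_1) = (11, 2); (x_8, y_8) = (26986755841, 4927084976).


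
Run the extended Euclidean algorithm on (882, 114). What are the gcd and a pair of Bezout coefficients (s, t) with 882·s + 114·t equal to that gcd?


Euclidean algorithm on (882, 114) — divide until remainder is 0:
  882 = 7 · 114 + 84
  114 = 1 · 84 + 30
  84 = 2 · 30 + 24
  30 = 1 · 24 + 6
  24 = 4 · 6 + 0
gcd(882, 114) = 6.
Track Bezout coefficients alongside the remainders: start with r₀ = 882 = a·1 + b·0 (s = 1, t = 0) and r₁ = 114 = a·0 + b·1 (s = 0, t = 1); each new remainder r_{k+1} = r_{k-1} − q_k·r_k inherits s_{k+1} = s_{k-1} − q_k·s_k, t_{k+1} = t_{k-1} − q_k·t_k, so r_k = a·s_k + b·t_k at every step:
  q = 7: r = 84, s = 1 − 7·0 = 1, t = 0 − 7·1 = -7  (check: 882·1 + 114·(-7) = 84)
  q = 1: r = 30, s = 0 − 1·1 = -1, t = 1 − 1·(-7) = 8  (check: 882·(-1) + 114·8 = 30)
  q = 2: r = 24, s = 1 − 2·(-1) = 3, t = -7 − 2·8 = -23  (check: 882·3 + 114·(-23) = 24)
  q = 1: r = 6, s = -1 − 1·3 = -4, t = 8 − 1·(-23) = 31  (check: 882·(-4) + 114·31 = 6)
The row with r = 6 (the gcd) gives the Bezout coefficients s = -4, t = 31.
Result: 882 · (-4) + 114 · (31) = 6.

gcd(882, 114) = 6; s = -4, t = 31 (check: 882·(-4) + 114·31 = 6).


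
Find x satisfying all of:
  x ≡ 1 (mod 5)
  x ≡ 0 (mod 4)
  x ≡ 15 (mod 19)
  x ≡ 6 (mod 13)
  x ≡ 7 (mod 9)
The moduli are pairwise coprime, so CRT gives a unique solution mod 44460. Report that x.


Product of moduli M = 5 · 4 · 19 · 13 · 9 = 44460.
Merge one congruence at a time:
  Start: x ≡ 1 (mod 5).
  Combine with x ≡ 0 (mod 4); new modulus lcm = 20.
    Write x = 1 + 5·t and substitute into x ≡ 0 (mod 4): 5·t ≡ 0 − 1 = -1 (mod 4).
    Reduce coefficients mod 4: 1·t ≡ 3 (mod 4).
    So t ≡ 3 (mod 4).
    Then x = 1 + 5·3 = 16, valid modulo lcm(5, 4) = 20: x ≡ 16 (mod 20).
  Combine with x ≡ 15 (mod 19); new modulus lcm = 380.
    Write x = 16 + 20·t and substitute into x ≡ 15 (mod 19): 20·t ≡ 15 − 16 = -1 (mod 19).
    Reduce coefficients mod 19: 1·t ≡ 18 (mod 19).
    So t ≡ 18 (mod 19).
    Then x = 16 + 20·18 = 376, valid modulo lcm(20, 19) = 380: x ≡ 376 (mod 380).
  Combine with x ≡ 6 (mod 13); new modulus lcm = 4940.
    Write x = 376 + 380·t and substitute into x ≡ 6 (mod 13): 380·t ≡ 6 − 376 = -370 (mod 13).
    Reduce coefficients mod 13: 3·t ≡ 7 (mod 13).
    The inverse of 3 mod 13 is 9 (since 3·9 = 27 = 2·13 + 1), so t ≡ 9·7 = 63 ≡ 11 (mod 13).
    Then x = 376 + 380·11 = 4556, valid modulo lcm(380, 13) = 4940: x ≡ 4556 (mod 4940).
  Combine with x ≡ 7 (mod 9); new modulus lcm = 44460.
    Write x = 4556 + 4940·t and substitute into x ≡ 7 (mod 9): 4940·t ≡ 7 − 4556 = -4549 (mod 9).
    Reduce coefficients mod 9: 8·t ≡ 5 (mod 9).
    The inverse of 8 mod 9 is 8 (since 8·8 = 64 = 7·9 + 1), so t ≡ 8·5 = 40 ≡ 4 (mod 9).
    Then x = 4556 + 4940·4 = 24316, valid modulo lcm(4940, 9) = 44460: x ≡ 24316 (mod 44460).
Verify against each original: 24316 mod 5 = 1, 24316 mod 4 = 0, 24316 mod 19 = 15, 24316 mod 13 = 6, 24316 mod 9 = 7.

x ≡ 24316 (mod 44460).


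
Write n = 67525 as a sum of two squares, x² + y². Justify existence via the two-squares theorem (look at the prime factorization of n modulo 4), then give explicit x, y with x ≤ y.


Step 1: Factor n = 67525 = 5^2 · 37 · 73.
Step 2: Check the mod-4 condition on each prime factor: 5 ≡ 1 (mod 4), exponent 2; 37 ≡ 1 (mod 4), exponent 1; 73 ≡ 1 (mod 4), exponent 1.
All primes ≡ 3 (mod 4) appear to even exponent (or don't appear), so by the two-squares theorem n IS expressible as a sum of two squares.
Step 3: Build a representation. Group n = k² · m with k = 5 and m = 37 · 73 = 2701 (a product of primes ≡ 1 (mod 4)); a representation of m scales to one of n via (k·x)² + (k·y)² = k²(x² + y²). Each prime p ≡ 1 (mod 4) is itself a sum of two squares; find a² by testing p − a² for a perfect square:
  37: 37 − 1² = 36 = 6² ⇒ 37 = 1² + 6².
  73: 73 − 1² = 72, 73 − 2² = 69, 73 − 3² = 64 = 8² ⇒ 73 = 3² + 8².
  Combine using the Brahmagupta–Fibonacci identity (a² + b²)(c² + d²) = (ac − bd)² + (ad + bc)² = (ac + bd)² + (ad − bc)²:
  37 · 73 = 2701: from (1² + 6²)(3² + 8²), take (1·3 − 6·8, 1·8 + 6·3) = (3 − 48, 8 + 18) = (-45, 26); dropping signs (only squares matter) gives (45, 26); check 45² + 26² = 2025 + 676 = 2701 ✓.
  Scale by k = 5: (5·45, 5·26) = (225, 130).
Step 4: Order so x ≤ y and verify: 130² + 225² = 16900 + 50625 = 67525 = n. ✓

n = 67525 = 130² + 225² (one valid representation with x ≤ y).


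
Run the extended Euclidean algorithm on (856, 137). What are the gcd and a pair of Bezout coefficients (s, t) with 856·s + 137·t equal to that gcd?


Euclidean algorithm on (856, 137) — divide until remainder is 0:
  856 = 6 · 137 + 34
  137 = 4 · 34 + 1
  34 = 34 · 1 + 0
gcd(856, 137) = 1.
Track Bezout coefficients alongside the remainders: start with r₀ = 856 = a·1 + b·0 (s = 1, t = 0) and r₁ = 137 = a·0 + b·1 (s = 0, t = 1); each new remainder r_{k+1} = r_{k-1} − q_k·r_k inherits s_{k+1} = s_{k-1} − q_k·s_k, t_{k+1} = t_{k-1} − q_k·t_k, so r_k = a·s_k + b·t_k at every step:
  q = 6: r = 34, s = 1 − 6·0 = 1, t = 0 − 6·1 = -6  (check: 856·1 + 137·(-6) = 34)
  q = 4: r = 1, s = 0 − 4·1 = -4, t = 1 − 4·(-6) = 25  (check: 856·(-4) + 137·25 = 1)
The row with r = 1 (the gcd) gives the Bezout coefficients s = -4, t = 25.
Result: 856 · (-4) + 137 · (25) = 1.

gcd(856, 137) = 1; s = -4, t = 25 (check: 856·(-4) + 137·25 = 1).


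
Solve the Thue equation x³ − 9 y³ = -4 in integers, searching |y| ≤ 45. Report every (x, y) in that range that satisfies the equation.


The equation is x³ - 9y³ = -4. For fixed y, x³ = 9·y³ − 4, so a solution requires the RHS to be a perfect cube.
Strategy: iterate y from -45 to 45, compute RHS = 9·y³ − 4, and check whether it is a (positive or negative) perfect cube.
Check small values of y:
  y = 0: RHS = -4 is not a perfect cube.
  y = 1: RHS = 5 is not a perfect cube.
  y = -1: RHS = -13 is not a perfect cube.
  y = 2: RHS = 68 is not a perfect cube.
  y = -2: RHS = -76 is not a perfect cube.
  y = 3: RHS = 239 is not a perfect cube.
  y = -3: RHS = -247 is not a perfect cube.
Continuing the search up to |y| = 45 finds no solutions either.
No (x, y) in the scanned range satisfies the equation.

No integer solutions with |y| ≤ 45.
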